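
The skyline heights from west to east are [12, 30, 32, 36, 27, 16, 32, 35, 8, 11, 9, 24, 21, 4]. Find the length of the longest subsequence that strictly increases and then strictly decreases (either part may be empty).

inc[i] = longest strictly increasing subsequence ending at i; dec[i] = longest strictly decreasing subsequence starting at i:
i:      1  2  3  4  5  6  7  8  9 10 11 12 13 14
a[i]:  12 30 32 36 27 16 32 35  8 11  9 24 21  4
inc:    1  2  3  4  2  2  3  4  1  2  2  3  3  1
dec:    4  6  6  6  5  4  4  4  2  3  2  3  2  1
Best peak at i=4 (value 36): inc=4, dec=6, length 4+6−1 = 9.

9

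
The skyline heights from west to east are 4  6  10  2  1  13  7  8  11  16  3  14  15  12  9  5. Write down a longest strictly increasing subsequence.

4, 6, 7, 8, 11, 14, 15

Patience tails give the LIS length; then backtrack through the dp parents:
4 → extends → [4]
6 → extends → [4, 6]
10 → extends → [4, 6, 10]
2 → replaces 4 → [2, 6, 10]
1 → replaces 2 → [1, 6, 10]
13 → extends → [1, 6, 10, 13]
7 → replaces 10 → [1, 6, 7, 13]
8 → replaces 13 → [1, 6, 7, 8]
11 → extends → [1, 6, 7, 8, 11]
16 → extends → [1, 6, 7, 8, 11, 16]
3 → replaces 6 → [1, 3, 7, 8, 11, 16]
14 → replaces 16 → [1, 3, 7, 8, 11, 14]
15 → extends → [1, 3, 7, 8, 11, 14, 15]
12 → replaces 14 → [1, 3, 7, 8, 11, 12, 15]
9 → replaces 11 → [1, 3, 7, 8, 9, 12, 15]
5 → replaces 7 → [1, 3, 5, 8, 9, 12, 15]
Length 7; one witness is 4, 6, 7, 8, 11, 14, 15.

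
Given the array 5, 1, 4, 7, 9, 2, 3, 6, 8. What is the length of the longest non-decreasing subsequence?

Let dp[i] be the length of the longest such subsequence ending at index i:
i:     1 2 3 4 5 6 7 8 9
a[i]:  5 1 4 7 9 2 3 6 8
dp:    1 1 2 3 4 2 3 4 5
Maximum dp value is 5.

5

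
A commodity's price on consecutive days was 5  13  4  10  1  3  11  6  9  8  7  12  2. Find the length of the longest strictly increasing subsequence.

5

Track the smallest tail for each achievable length (strict):
5 → extends → [5]
13 → extends → [5, 13]
4 → replaces 5 → [4, 13]
10 → replaces 13 → [4, 10]
1 → replaces 4 → [1, 10]
3 → replaces 10 → [1, 3]
11 → extends → [1, 3, 11]
6 → replaces 11 → [1, 3, 6]
9 → extends → [1, 3, 6, 9]
8 → replaces 9 → [1, 3, 6, 8]
7 → replaces 8 → [1, 3, 6, 7]
12 → extends → [1, 3, 6, 7, 12]
2 → replaces 3 → [1, 2, 6, 7, 12]
Five tails, so the longest strictly increasing subsequence has length 5 (e.g. 1, 3, 6, 9, 12).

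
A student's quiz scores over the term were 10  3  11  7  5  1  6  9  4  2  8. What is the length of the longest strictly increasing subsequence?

4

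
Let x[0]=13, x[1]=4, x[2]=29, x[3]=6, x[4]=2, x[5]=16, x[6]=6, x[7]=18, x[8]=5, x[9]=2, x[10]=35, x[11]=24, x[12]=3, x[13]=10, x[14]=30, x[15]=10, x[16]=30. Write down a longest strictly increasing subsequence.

Patience tails give the LIS length; then backtrack through the dp parents:
13 → extends → [13]
4 → replaces 13 → [4]
29 → extends → [4, 29]
6 → replaces 29 → [4, 6]
2 → replaces 4 → [2, 6]
16 → extends → [2, 6, 16]
6 → already a tail → [2, 6, 16]
18 → extends → [2, 6, 16, 18]
5 → replaces 6 → [2, 5, 16, 18]
2 → already a tail → [2, 5, 16, 18]
35 → extends → [2, 5, 16, 18, 35]
24 → replaces 35 → [2, 5, 16, 18, 24]
3 → replaces 5 → [2, 3, 16, 18, 24]
10 → replaces 16 → [2, 3, 10, 18, 24]
30 → extends → [2, 3, 10, 18, 24, 30]
10 → already a tail → [2, 3, 10, 18, 24, 30]
30 → already a tail → [2, 3, 10, 18, 24, 30]
Length 6; one witness is 4, 6, 16, 18, 24, 30.

4, 6, 16, 18, 24, 30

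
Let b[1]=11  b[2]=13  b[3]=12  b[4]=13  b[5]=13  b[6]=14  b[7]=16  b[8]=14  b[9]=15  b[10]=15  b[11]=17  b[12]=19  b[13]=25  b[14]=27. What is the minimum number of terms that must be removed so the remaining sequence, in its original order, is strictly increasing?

Fewest deletions = n − (longest strictly increasing subsequence).
Patience tails:
11 → extends → [11]
13 → extends → [11, 13]
12 → replaces 13 → [11, 12]
13 → extends → [11, 12, 13]
13 → already a tail → [11, 12, 13]
14 → extends → [11, 12, 13, 14]
16 → extends → [11, 12, 13, 14, 16]
14 → already a tail → [11, 12, 13, 14, 16]
15 → replaces 16 → [11, 12, 13, 14, 15]
15 → already a tail → [11, 12, 13, 14, 15]
17 → extends → [11, 12, 13, 14, 15, 17]
19 → extends → [11, 12, 13, 14, 15, 17, 19]
25 → extends → [11, 12, 13, 14, 15, 17, 19, 25]
27 → extends → [11, 12, 13, 14, 15, 17, 19, 25, 27]
Longest strictly increasing subsequence has length 9, so deletions = 14 − 9 = 5.

5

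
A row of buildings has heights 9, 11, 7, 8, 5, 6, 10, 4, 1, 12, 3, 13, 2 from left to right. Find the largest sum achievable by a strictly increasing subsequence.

Let S[i] be the best sum of a strictly increasing subsequence ending at i:
i:      1  2  3  4  5  6  7  8  9 10 11 12 13
a[i]:   9 11  7  8  5  6 10  4  1 12  3 13  2
S:      9 20  7 15  5 11 25  4  1 37  4 50  3
Maximum is 50 (e.g. 7 + 8 + 10 + 12 + 13).

50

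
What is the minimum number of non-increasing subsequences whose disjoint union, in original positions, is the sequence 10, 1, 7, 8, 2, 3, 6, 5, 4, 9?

The minimum number of non-increasing subsequences covering a sequence equals the length of its longest strictly increasing subsequence.
LIS length is 5 (e.g. 1, 2, 3, 6, 9), so 5 piles are needed.

5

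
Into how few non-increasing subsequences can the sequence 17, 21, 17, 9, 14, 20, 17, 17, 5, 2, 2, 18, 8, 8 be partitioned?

4

Place each on the leftmost legal pile:
17 → new pile 1 (tops now [17])
21 → new pile 2 (tops now [17, 21])
17 → pile 1 (tops now [17, 21])
9 → pile 1 (tops now [9, 21])
14 → pile 2 (tops now [9, 14])
20 → new pile 3 (tops now [9, 14, 20])
17 → pile 3 (tops now [9, 14, 17])
17 → pile 3 (tops now [9, 14, 17])
5 → pile 1 (tops now [5, 14, 17])
2 → pile 1 (tops now [2, 14, 17])
2 → pile 1 (tops now [2, 14, 17])
18 → new pile 4 (tops now [2, 14, 17, 18])
8 → pile 2 (tops now [2, 8, 17, 18])
8 → pile 2 (tops now [2, 8, 17, 18])
Four piles.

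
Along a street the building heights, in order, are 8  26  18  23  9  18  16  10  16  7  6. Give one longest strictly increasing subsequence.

8, 9, 10, 16

Patience tails give the LIS length; then backtrack through the dp parents:
8 → extends → [8]
26 → extends → [8, 26]
18 → replaces 26 → [8, 18]
23 → extends → [8, 18, 23]
9 → replaces 18 → [8, 9, 23]
18 → replaces 23 → [8, 9, 18]
16 → replaces 18 → [8, 9, 16]
10 → replaces 16 → [8, 9, 10]
16 → extends → [8, 9, 10, 16]
7 → replaces 8 → [7, 9, 10, 16]
6 → replaces 7 → [6, 9, 10, 16]
Length 4; one witness is 8, 9, 10, 16.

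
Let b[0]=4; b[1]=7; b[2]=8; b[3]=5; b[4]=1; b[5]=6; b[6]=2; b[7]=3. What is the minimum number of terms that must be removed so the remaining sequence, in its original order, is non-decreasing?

5

Fewest deletions = n − (longest non-decreasing subsequence).
Patience tails:
4 → extends → [4]
7 → extends → [4, 7]
8 → extends → [4, 7, 8]
5 → replaces 7 → [4, 5, 8]
1 → replaces 4 → [1, 5, 8]
6 → replaces 8 → [1, 5, 6]
2 → replaces 5 → [1, 2, 6]
3 → replaces 6 → [1, 2, 3]
Longest non-decreasing subsequence has length 3, so deletions = 8 − 3 = 5.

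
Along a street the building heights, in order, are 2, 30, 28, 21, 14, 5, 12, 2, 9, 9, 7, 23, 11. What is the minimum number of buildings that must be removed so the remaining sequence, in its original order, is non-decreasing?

8

Fewest deletions = n − (longest non-decreasing subsequence).
Patience tails:
2 → extends → [2]
30 → extends → [2, 30]
28 → replaces 30 → [2, 28]
21 → replaces 28 → [2, 21]
14 → replaces 21 → [2, 14]
5 → replaces 14 → [2, 5]
12 → extends → [2, 5, 12]
2 → replaces 5 → [2, 2, 12]
9 → replaces 12 → [2, 2, 9]
9 → extends → [2, 2, 9, 9]
7 → replaces 9 → [2, 2, 7, 9]
23 → extends → [2, 2, 7, 9, 23]
11 → replaces 23 → [2, 2, 7, 9, 11]
Longest non-decreasing subsequence has length 5, so deletions = 13 − 5 = 8.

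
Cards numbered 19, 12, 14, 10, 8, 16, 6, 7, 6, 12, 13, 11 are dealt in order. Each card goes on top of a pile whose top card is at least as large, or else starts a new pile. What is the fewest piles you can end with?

Place each on the leftmost legal pile:
19 → new pile 1 (tops now [19])
12 → pile 1 (tops now [12])
14 → new pile 2 (tops now [12, 14])
10 → pile 1 (tops now [10, 14])
8 → pile 1 (tops now [8, 14])
16 → new pile 3 (tops now [8, 14, 16])
6 → pile 1 (tops now [6, 14, 16])
7 → pile 2 (tops now [6, 7, 16])
6 → pile 1 (tops now [6, 7, 16])
12 → pile 3 (tops now [6, 7, 12])
13 → new pile 4 (tops now [6, 7, 12, 13])
11 → pile 3 (tops now [6, 7, 11, 13])
Four piles.

4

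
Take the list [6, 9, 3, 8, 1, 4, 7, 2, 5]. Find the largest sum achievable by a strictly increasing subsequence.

Let S[i] be the best sum of a strictly increasing subsequence ending at i:
i:      1  2  3  4  5  6  7  8  9
a[i]:   6  9  3  8  1  4  7  2  5
S:      6 15  3 14  1  7 14  3 12
Maximum is 15 (e.g. 6 + 9).

15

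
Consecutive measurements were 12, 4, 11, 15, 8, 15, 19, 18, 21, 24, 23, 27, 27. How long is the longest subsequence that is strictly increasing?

Track the smallest tail for each achievable length (strict):
12 → extends → [12]
4 → replaces 12 → [4]
11 → extends → [4, 11]
15 → extends → [4, 11, 15]
8 → replaces 11 → [4, 8, 15]
15 → already a tail → [4, 8, 15]
19 → extends → [4, 8, 15, 19]
18 → replaces 19 → [4, 8, 15, 18]
21 → extends → [4, 8, 15, 18, 21]
24 → extends → [4, 8, 15, 18, 21, 24]
23 → replaces 24 → [4, 8, 15, 18, 21, 23]
27 → extends → [4, 8, 15, 18, 21, 23, 27]
27 → already a tail → [4, 8, 15, 18, 21, 23, 27]
Seven tails, so the longest strictly increasing subsequence has length 7 (e.g. 4, 11, 15, 19, 21, 24, 27).

7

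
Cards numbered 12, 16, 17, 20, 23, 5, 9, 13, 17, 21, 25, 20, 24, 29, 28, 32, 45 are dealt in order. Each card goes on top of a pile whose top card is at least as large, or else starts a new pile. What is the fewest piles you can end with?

The minimum number of non-increasing subsequences covering a sequence equals the length of its longest strictly increasing subsequence.
LIS length is 9 (e.g. 12, 16, 17, 20, 23, 25, 29, 32, 45), so 9 piles are needed.

9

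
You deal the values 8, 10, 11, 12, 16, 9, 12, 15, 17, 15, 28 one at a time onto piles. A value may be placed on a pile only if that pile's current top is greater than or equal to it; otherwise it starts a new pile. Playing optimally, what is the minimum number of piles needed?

Place each on the leftmost legal pile:
8 → new pile 1 (tops now [8])
10 → new pile 2 (tops now [8, 10])
11 → new pile 3 (tops now [8, 10, 11])
12 → new pile 4 (tops now [8, 10, 11, 12])
16 → new pile 5 (tops now [8, 10, 11, 12, 16])
9 → pile 2 (tops now [8, 9, 11, 12, 16])
12 → pile 4 (tops now [8, 9, 11, 12, 16])
15 → pile 5 (tops now [8, 9, 11, 12, 15])
17 → new pile 6 (tops now [8, 9, 11, 12, 15, 17])
15 → pile 5 (tops now [8, 9, 11, 12, 15, 17])
28 → new pile 7 (tops now [8, 9, 11, 12, 15, 17, 28])
Seven piles.

7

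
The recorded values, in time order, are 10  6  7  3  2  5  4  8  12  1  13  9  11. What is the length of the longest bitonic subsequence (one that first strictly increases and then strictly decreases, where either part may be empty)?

6

inc[i] = longest strictly increasing subsequence ending at i; dec[i] = longest strictly decreasing subsequence starting at i:
i:      1  2  3  4  5  6  7  8  9 10 11 12 13
a[i]:  10  6  7  3  2  5  4  8 12  1 13  9 11
inc:    1  1  2  1  1  2  2  3  4  1  5  4  5
dec:    5  4  4  3  2  3  2  2  2  1  2  1  1
Best peak at i=11 (value 13): inc=5, dec=2, length 5+2−1 = 6.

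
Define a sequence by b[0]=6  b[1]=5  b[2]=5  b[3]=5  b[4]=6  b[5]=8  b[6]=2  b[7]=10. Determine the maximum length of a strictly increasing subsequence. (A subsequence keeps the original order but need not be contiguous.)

Track the smallest tail for each achievable length (strict):
6 → extends → [6]
5 → replaces 6 → [5]
5 → already a tail → [5]
5 → already a tail → [5]
6 → extends → [5, 6]
8 → extends → [5, 6, 8]
2 → replaces 5 → [2, 6, 8]
10 → extends → [2, 6, 8, 10]
Four tails, so the longest strictly increasing subsequence has length 4 (e.g. 5, 6, 8, 10).

4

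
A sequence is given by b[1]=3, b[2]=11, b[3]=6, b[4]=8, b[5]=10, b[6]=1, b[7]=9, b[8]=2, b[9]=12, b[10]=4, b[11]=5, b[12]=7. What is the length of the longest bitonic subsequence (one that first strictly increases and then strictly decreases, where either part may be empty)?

inc[i] = longest strictly increasing subsequence ending at i; dec[i] = longest strictly decreasing subsequence starting at i:
i:      1  2  3  4  5  6  7  8  9 10 11 12
b[i]:   3 11  6  8 10  1  9  2 12  4  5  7
inc:    1  2  2  3  4  1  4  2  5  3  4  5
dec:    2  4  2  2  3  1  2  1  2  1  1  1
Best peak at i=5 (value 10): inc=4, dec=3, length 4+3−1 = 6.

6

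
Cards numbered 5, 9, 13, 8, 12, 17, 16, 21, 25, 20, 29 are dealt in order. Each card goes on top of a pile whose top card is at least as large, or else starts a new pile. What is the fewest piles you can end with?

Place each on the leftmost legal pile:
5 → new pile 1 (tops now [5])
9 → new pile 2 (tops now [5, 9])
13 → new pile 3 (tops now [5, 9, 13])
8 → pile 2 (tops now [5, 8, 13])
12 → pile 3 (tops now [5, 8, 12])
17 → new pile 4 (tops now [5, 8, 12, 17])
16 → pile 4 (tops now [5, 8, 12, 16])
21 → new pile 5 (tops now [5, 8, 12, 16, 21])
25 → new pile 6 (tops now [5, 8, 12, 16, 21, 25])
20 → pile 5 (tops now [5, 8, 12, 16, 20, 25])
29 → new pile 7 (tops now [5, 8, 12, 16, 20, 25, 29])
Seven piles.

7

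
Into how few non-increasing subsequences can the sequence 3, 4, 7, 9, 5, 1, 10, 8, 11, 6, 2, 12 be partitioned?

7

The minimum number of non-increasing subsequences covering a sequence equals the length of its longest strictly increasing subsequence.
LIS length is 7 (e.g. 3, 4, 7, 9, 10, 11, 12), so 7 piles are needed.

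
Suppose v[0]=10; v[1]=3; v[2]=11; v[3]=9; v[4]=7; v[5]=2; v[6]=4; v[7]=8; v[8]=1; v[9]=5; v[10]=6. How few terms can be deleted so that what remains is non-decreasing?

7

Fewest deletions = n − (longest non-decreasing subsequence).
Patience tails:
10 → extends → [10]
3 → replaces 10 → [3]
11 → extends → [3, 11]
9 → replaces 11 → [3, 9]
7 → replaces 9 → [3, 7]
2 → replaces 3 → [2, 7]
4 → replaces 7 → [2, 4]
8 → extends → [2, 4, 8]
1 → replaces 2 → [1, 4, 8]
5 → replaces 8 → [1, 4, 5]
6 → extends → [1, 4, 5, 6]
Longest non-decreasing subsequence has length 4, so deletions = 11 − 4 = 7.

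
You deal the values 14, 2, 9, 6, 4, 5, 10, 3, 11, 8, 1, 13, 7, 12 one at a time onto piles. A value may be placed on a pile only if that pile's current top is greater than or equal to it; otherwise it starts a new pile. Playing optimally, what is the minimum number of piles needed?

6

Place each on the leftmost legal pile:
14 → new pile 1 (tops now [14])
2 → pile 1 (tops now [2])
9 → new pile 2 (tops now [2, 9])
6 → pile 2 (tops now [2, 6])
4 → pile 2 (tops now [2, 4])
5 → new pile 3 (tops now [2, 4, 5])
10 → new pile 4 (tops now [2, 4, 5, 10])
3 → pile 2 (tops now [2, 3, 5, 10])
11 → new pile 5 (tops now [2, 3, 5, 10, 11])
8 → pile 4 (tops now [2, 3, 5, 8, 11])
1 → pile 1 (tops now [1, 3, 5, 8, 11])
13 → new pile 6 (tops now [1, 3, 5, 8, 11, 13])
7 → pile 4 (tops now [1, 3, 5, 7, 11, 13])
12 → pile 6 (tops now [1, 3, 5, 7, 11, 12])
Six piles.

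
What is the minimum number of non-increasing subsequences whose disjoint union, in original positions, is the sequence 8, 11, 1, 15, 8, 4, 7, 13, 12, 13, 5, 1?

5

Place each on the leftmost legal pile:
8 → new pile 1 (tops now [8])
11 → new pile 2 (tops now [8, 11])
1 → pile 1 (tops now [1, 11])
15 → new pile 3 (tops now [1, 11, 15])
8 → pile 2 (tops now [1, 8, 15])
4 → pile 2 (tops now [1, 4, 15])
7 → pile 3 (tops now [1, 4, 7])
13 → new pile 4 (tops now [1, 4, 7, 13])
12 → pile 4 (tops now [1, 4, 7, 12])
13 → new pile 5 (tops now [1, 4, 7, 12, 13])
5 → pile 3 (tops now [1, 4, 5, 12, 13])
1 → pile 1 (tops now [1, 4, 5, 12, 13])
Five piles.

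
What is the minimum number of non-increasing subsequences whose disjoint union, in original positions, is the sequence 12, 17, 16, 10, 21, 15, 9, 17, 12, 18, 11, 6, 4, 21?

The minimum number of non-increasing subsequences covering a sequence equals the length of its longest strictly increasing subsequence.
LIS length is 5 (e.g. 12, 16, 17, 18, 21), so 5 piles are needed.

5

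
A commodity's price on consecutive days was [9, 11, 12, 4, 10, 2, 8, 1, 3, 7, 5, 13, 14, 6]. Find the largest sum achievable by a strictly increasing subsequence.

59

Let S[i] be the best sum of a strictly increasing subsequence ending at i:
i:      1  2  3  4  5  6  7  8  9 10 11 12 13 14
a[i]:   9 11 12  4 10  2  8  1  3  7  5 13 14  6
S:      9 20 32  4 19  2 12  1  5 12 10 45 59 16
Maximum is 59 (e.g. 9 + 11 + 12 + 13 + 14).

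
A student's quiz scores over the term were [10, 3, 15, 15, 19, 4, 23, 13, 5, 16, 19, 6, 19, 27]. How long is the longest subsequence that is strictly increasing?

Track the smallest tail for each achievable length (strict):
10 → extends → [10]
3 → replaces 10 → [3]
15 → extends → [3, 15]
15 → already a tail → [3, 15]
19 → extends → [3, 15, 19]
4 → replaces 15 → [3, 4, 19]
23 → extends → [3, 4, 19, 23]
13 → replaces 19 → [3, 4, 13, 23]
5 → replaces 13 → [3, 4, 5, 23]
16 → replaces 23 → [3, 4, 5, 16]
19 → extends → [3, 4, 5, 16, 19]
6 → replaces 16 → [3, 4, 5, 6, 19]
19 → already a tail → [3, 4, 5, 6, 19]
27 → extends → [3, 4, 5, 6, 19, 27]
Six tails, so the longest strictly increasing subsequence has length 6 (e.g. 3, 4, 13, 16, 19, 27).

6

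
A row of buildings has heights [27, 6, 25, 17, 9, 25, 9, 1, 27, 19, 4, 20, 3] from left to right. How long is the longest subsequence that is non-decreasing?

Track the smallest tail for each achievable length (allowing ties):
27 → extends → [27]
6 → replaces 27 → [6]
25 → extends → [6, 25]
17 → replaces 25 → [6, 17]
9 → replaces 17 → [6, 9]
25 → extends → [6, 9, 25]
9 → replaces 25 → [6, 9, 9]
1 → replaces 6 → [1, 9, 9]
27 → extends → [1, 9, 9, 27]
19 → replaces 27 → [1, 9, 9, 19]
4 → replaces 9 → [1, 4, 9, 19]
20 → extends → [1, 4, 9, 19, 20]
3 → replaces 4 → [1, 3, 9, 19, 20]
Five tails, so the longest non-decreasing subsequence has length 5 (e.g. 6, 9, 9, 19, 20).

5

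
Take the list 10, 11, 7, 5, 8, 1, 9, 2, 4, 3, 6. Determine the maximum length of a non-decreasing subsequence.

Track the smallest tail for each achievable length (allowing ties):
10 → extends → [10]
11 → extends → [10, 11]
7 → replaces 10 → [7, 11]
5 → replaces 7 → [5, 11]
8 → replaces 11 → [5, 8]
1 → replaces 5 → [1, 8]
9 → extends → [1, 8, 9]
2 → replaces 8 → [1, 2, 9]
4 → replaces 9 → [1, 2, 4]
3 → replaces 4 → [1, 2, 3]
6 → extends → [1, 2, 3, 6]
Four tails, so the longest non-decreasing subsequence has length 4 (e.g. 1, 2, 4, 6).

4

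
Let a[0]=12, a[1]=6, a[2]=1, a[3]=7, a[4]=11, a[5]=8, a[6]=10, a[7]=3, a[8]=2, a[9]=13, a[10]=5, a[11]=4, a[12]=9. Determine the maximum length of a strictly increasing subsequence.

Track the smallest tail for each achievable length (strict):
12 → extends → [12]
6 → replaces 12 → [6]
1 → replaces 6 → [1]
7 → extends → [1, 7]
11 → extends → [1, 7, 11]
8 → replaces 11 → [1, 7, 8]
10 → extends → [1, 7, 8, 10]
3 → replaces 7 → [1, 3, 8, 10]
2 → replaces 3 → [1, 2, 8, 10]
13 → extends → [1, 2, 8, 10, 13]
5 → replaces 8 → [1, 2, 5, 10, 13]
4 → replaces 5 → [1, 2, 4, 10, 13]
9 → replaces 10 → [1, 2, 4, 9, 13]
Five tails, so the longest strictly increasing subsequence has length 5 (e.g. 6, 7, 8, 10, 13).

5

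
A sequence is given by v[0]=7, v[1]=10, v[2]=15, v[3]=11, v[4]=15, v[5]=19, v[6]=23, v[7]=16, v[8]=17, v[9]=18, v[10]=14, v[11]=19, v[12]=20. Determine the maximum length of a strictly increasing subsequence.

Track the smallest tail for each achievable length (strict):
7 → extends → [7]
10 → extends → [7, 10]
15 → extends → [7, 10, 15]
11 → replaces 15 → [7, 10, 11]
15 → extends → [7, 10, 11, 15]
19 → extends → [7, 10, 11, 15, 19]
23 → extends → [7, 10, 11, 15, 19, 23]
16 → replaces 19 → [7, 10, 11, 15, 16, 23]
17 → replaces 23 → [7, 10, 11, 15, 16, 17]
18 → extends → [7, 10, 11, 15, 16, 17, 18]
14 → replaces 15 → [7, 10, 11, 14, 16, 17, 18]
19 → extends → [7, 10, 11, 14, 16, 17, 18, 19]
20 → extends → [7, 10, 11, 14, 16, 17, 18, 19, 20]
Nine tails, so the longest strictly increasing subsequence has length 9 (e.g. 7, 10, 11, 15, 16, 17, 18, 19, 20).

9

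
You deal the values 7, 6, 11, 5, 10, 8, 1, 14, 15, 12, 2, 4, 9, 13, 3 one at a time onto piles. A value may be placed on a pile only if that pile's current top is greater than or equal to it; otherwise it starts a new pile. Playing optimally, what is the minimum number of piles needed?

Place each on the leftmost legal pile:
7 → new pile 1 (tops now [7])
6 → pile 1 (tops now [6])
11 → new pile 2 (tops now [6, 11])
5 → pile 1 (tops now [5, 11])
10 → pile 2 (tops now [5, 10])
8 → pile 2 (tops now [5, 8])
1 → pile 1 (tops now [1, 8])
14 → new pile 3 (tops now [1, 8, 14])
15 → new pile 4 (tops now [1, 8, 14, 15])
12 → pile 3 (tops now [1, 8, 12, 15])
2 → pile 2 (tops now [1, 2, 12, 15])
4 → pile 3 (tops now [1, 2, 4, 15])
9 → pile 4 (tops now [1, 2, 4, 9])
13 → new pile 5 (tops now [1, 2, 4, 9, 13])
3 → pile 3 (tops now [1, 2, 3, 9, 13])
Five piles.

5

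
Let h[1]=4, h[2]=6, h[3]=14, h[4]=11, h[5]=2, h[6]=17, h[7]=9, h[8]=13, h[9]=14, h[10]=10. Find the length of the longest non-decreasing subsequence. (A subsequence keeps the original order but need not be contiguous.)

5

Let dp[i] be the length of the longest such subsequence ending at index i:
i:      1  2  3  4  5  6  7  8  9 10
h[i]:   4  6 14 11  2 17  9 13 14 10
dp:     1  2  3  3  1  4  3  4  5  4
Maximum dp value is 5.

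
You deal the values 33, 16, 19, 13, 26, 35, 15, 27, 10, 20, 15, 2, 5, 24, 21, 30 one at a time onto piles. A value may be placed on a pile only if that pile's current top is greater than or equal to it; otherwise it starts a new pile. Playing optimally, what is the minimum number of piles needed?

5

Place each on the leftmost legal pile:
33 → new pile 1 (tops now [33])
16 → pile 1 (tops now [16])
19 → new pile 2 (tops now [16, 19])
13 → pile 1 (tops now [13, 19])
26 → new pile 3 (tops now [13, 19, 26])
35 → new pile 4 (tops now [13, 19, 26, 35])
15 → pile 2 (tops now [13, 15, 26, 35])
27 → pile 4 (tops now [13, 15, 26, 27])
10 → pile 1 (tops now [10, 15, 26, 27])
20 → pile 3 (tops now [10, 15, 20, 27])
15 → pile 2 (tops now [10, 15, 20, 27])
2 → pile 1 (tops now [2, 15, 20, 27])
5 → pile 2 (tops now [2, 5, 20, 27])
24 → pile 4 (tops now [2, 5, 20, 24])
21 → pile 4 (tops now [2, 5, 20, 21])
30 → new pile 5 (tops now [2, 5, 20, 21, 30])
Five piles.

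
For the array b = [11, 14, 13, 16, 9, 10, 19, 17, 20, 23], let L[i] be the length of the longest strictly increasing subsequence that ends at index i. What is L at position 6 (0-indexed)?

dp[i] = 1 + max{dp[j] : j<i, b[j]<b[i]} (or 1 if no such j):
i:      0  1  2  3  4  5  6  7  8  9
b[i]:  11 14 13 16  9 10 19 17 20 23
dp:     1  2  2  3  1  2  4  4  5  6
At index 6 the value is 4.

4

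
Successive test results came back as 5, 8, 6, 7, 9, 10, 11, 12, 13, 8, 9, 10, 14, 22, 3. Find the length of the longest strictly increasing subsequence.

10

Track the smallest tail for each achievable length (strict):
5 → extends → [5]
8 → extends → [5, 8]
6 → replaces 8 → [5, 6]
7 → extends → [5, 6, 7]
9 → extends → [5, 6, 7, 9]
10 → extends → [5, 6, 7, 9, 10]
11 → extends → [5, 6, 7, 9, 10, 11]
12 → extends → [5, 6, 7, 9, 10, 11, 12]
13 → extends → [5, 6, 7, 9, 10, 11, 12, 13]
8 → replaces 9 → [5, 6, 7, 8, 10, 11, 12, 13]
9 → replaces 10 → [5, 6, 7, 8, 9, 11, 12, 13]
10 → replaces 11 → [5, 6, 7, 8, 9, 10, 12, 13]
14 → extends → [5, 6, 7, 8, 9, 10, 12, 13, 14]
22 → extends → [5, 6, 7, 8, 9, 10, 12, 13, 14, 22]
3 → replaces 5 → [3, 6, 7, 8, 9, 10, 12, 13, 14, 22]
Ten tails, so the longest strictly increasing subsequence has length 10 (e.g. 5, 6, 7, 9, 10, 11, 12, 13, 14, 22).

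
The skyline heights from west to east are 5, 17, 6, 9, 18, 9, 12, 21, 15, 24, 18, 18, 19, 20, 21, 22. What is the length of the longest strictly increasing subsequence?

Track the smallest tail for each achievable length (strict):
5 → extends → [5]
17 → extends → [5, 17]
6 → replaces 17 → [5, 6]
9 → extends → [5, 6, 9]
18 → extends → [5, 6, 9, 18]
9 → already a tail → [5, 6, 9, 18]
12 → replaces 18 → [5, 6, 9, 12]
21 → extends → [5, 6, 9, 12, 21]
15 → replaces 21 → [5, 6, 9, 12, 15]
24 → extends → [5, 6, 9, 12, 15, 24]
18 → replaces 24 → [5, 6, 9, 12, 15, 18]
18 → already a tail → [5, 6, 9, 12, 15, 18]
19 → extends → [5, 6, 9, 12, 15, 18, 19]
20 → extends → [5, 6, 9, 12, 15, 18, 19, 20]
21 → extends → [5, 6, 9, 12, 15, 18, 19, 20, 21]
22 → extends → [5, 6, 9, 12, 15, 18, 19, 20, 21, 22]
Ten tails, so the longest strictly increasing subsequence has length 10 (e.g. 5, 6, 9, 12, 15, 18, 19, 20, 21, 22).

10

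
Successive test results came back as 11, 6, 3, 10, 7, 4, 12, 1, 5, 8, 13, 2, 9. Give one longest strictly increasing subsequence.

3, 4, 5, 8, 13

Patience tails give the LIS length; then backtrack through the dp parents:
11 → extends → [11]
6 → replaces 11 → [6]
3 → replaces 6 → [3]
10 → extends → [3, 10]
7 → replaces 10 → [3, 7]
4 → replaces 7 → [3, 4]
12 → extends → [3, 4, 12]
1 → replaces 3 → [1, 4, 12]
5 → replaces 12 → [1, 4, 5]
8 → extends → [1, 4, 5, 8]
13 → extends → [1, 4, 5, 8, 13]
2 → replaces 4 → [1, 2, 5, 8, 13]
9 → replaces 13 → [1, 2, 5, 8, 9]
Length 5; one witness is 3, 4, 5, 8, 13.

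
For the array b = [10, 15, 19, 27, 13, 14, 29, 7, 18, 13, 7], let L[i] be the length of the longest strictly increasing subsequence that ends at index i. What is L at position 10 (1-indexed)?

dp[i] = 1 + max{dp[j] : j<i, b[j]<b[i]} (or 1 if no such j):
i:      1  2  3  4  5  6  7  8  9 10 11
b[i]:  10 15 19 27 13 14 29  7 18 13  7
dp:     1  2  3  4  2  3  5  1  4  2  1
At index 10 the value is 2.

2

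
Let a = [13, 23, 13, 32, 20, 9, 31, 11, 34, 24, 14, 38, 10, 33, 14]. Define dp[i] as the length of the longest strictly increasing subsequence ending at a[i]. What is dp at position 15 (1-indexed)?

3

dp[i] = 1 + max{dp[j] : j<i, a[j]<a[i]} (or 1 if no such j):
i:      1  2  3  4  5  6  7  8  9 10 11 12 13 14 15
a[i]:  13 23 13 32 20  9 31 11 34 24 14 38 10 33 14
dp:     1  2  1  3  2  1  3  2  4  3  3  5  2  4  3
At index 15 the value is 3.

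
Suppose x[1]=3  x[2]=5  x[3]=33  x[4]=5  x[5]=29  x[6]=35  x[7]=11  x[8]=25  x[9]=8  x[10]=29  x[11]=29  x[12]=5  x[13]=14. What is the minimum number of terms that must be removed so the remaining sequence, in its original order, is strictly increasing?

Fewest deletions = n − (longest strictly increasing subsequence).
i:      1  2  3  4  5  6  7  8  9 10 11 12 13
x[i]:   3  5 33  5 29 35 11 25  8 29 29  5 14
dp:     1  2  3  2  3  4  3  4  3  5  5  2  4
max dp = 5, so deletions = 13 − 5 = 8.

8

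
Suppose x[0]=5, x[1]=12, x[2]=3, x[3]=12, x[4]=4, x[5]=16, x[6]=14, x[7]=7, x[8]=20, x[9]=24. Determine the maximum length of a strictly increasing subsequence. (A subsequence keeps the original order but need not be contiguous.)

5

Let dp[i] be the length of the longest such subsequence ending at index i:
i:      0  1  2  3  4  5  6  7  8  9
x[i]:   5 12  3 12  4 16 14  7 20 24
dp:     1  2  1  2  2  3  3  3  4  5
Maximum dp value is 5.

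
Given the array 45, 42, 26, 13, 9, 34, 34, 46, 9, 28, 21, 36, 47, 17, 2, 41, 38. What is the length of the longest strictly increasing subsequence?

4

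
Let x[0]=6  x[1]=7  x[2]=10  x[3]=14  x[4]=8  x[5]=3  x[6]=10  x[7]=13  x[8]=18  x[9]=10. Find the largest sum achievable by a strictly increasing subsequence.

Let S[i] be the best sum of a strictly increasing subsequence ending at i:
i:      0  1  2  3  4  5  6  7  8  9
x[i]:   6  7 10 14  8  3 10 13 18 10
S:      6 13 23 37 21  3 31 44 62 31
Maximum is 62 (e.g. 6 + 7 + 8 + 10 + 13 + 18).

62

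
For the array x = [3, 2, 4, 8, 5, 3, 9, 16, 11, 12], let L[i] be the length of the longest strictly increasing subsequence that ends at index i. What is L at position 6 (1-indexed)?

2

dp[i] = 1 + max{dp[j] : j<i, x[j]<x[i]} (or 1 if no such j):
i:      1  2  3  4  5  6  7  8  9 10
x[i]:   3  2  4  8  5  3  9 16 11 12
dp:     1  1  2  3  3  2  4  5  5  6
At index 6 the value is 2.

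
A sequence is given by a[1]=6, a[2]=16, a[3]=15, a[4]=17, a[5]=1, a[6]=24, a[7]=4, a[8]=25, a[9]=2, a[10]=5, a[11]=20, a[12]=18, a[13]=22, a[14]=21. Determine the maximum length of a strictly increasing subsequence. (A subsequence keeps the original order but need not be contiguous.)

Track the smallest tail for each achievable length (strict):
6 → extends → [6]
16 → extends → [6, 16]
15 → replaces 16 → [6, 15]
17 → extends → [6, 15, 17]
1 → replaces 6 → [1, 15, 17]
24 → extends → [1, 15, 17, 24]
4 → replaces 15 → [1, 4, 17, 24]
25 → extends → [1, 4, 17, 24, 25]
2 → replaces 4 → [1, 2, 17, 24, 25]
5 → replaces 17 → [1, 2, 5, 24, 25]
20 → replaces 24 → [1, 2, 5, 20, 25]
18 → replaces 20 → [1, 2, 5, 18, 25]
22 → replaces 25 → [1, 2, 5, 18, 22]
21 → replaces 22 → [1, 2, 5, 18, 21]
Five tails, so the longest strictly increasing subsequence has length 5 (e.g. 6, 16, 17, 24, 25).

5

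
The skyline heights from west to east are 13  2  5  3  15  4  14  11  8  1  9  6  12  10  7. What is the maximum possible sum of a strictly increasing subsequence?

38

Let S[i] be the best sum of a strictly increasing subsequence ending at i:
i:      1  2  3  4  5  6  7  8  9 10 11 12 13 14 15
a[i]:  13  2  5  3 15  4 14 11  8  1  9  6 12 10  7
S:     13  2  7  5 28  9 27 20 17  1 26 15 38 36 22
Maximum is 38 (e.g. 2 + 3 + 4 + 8 + 9 + 12).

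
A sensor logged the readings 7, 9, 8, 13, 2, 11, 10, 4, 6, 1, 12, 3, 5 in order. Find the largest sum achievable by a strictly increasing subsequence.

39

Let S[i] be the best sum of a strictly increasing subsequence ending at i:
i:      1  2  3  4  5  6  7  8  9 10 11 12 13
a[i]:   7  9  8 13  2 11 10  4  6  1 12  3  5
S:      7 16 15 29  2 27 26  6 12  1 39  5 11
Maximum is 39 (e.g. 7 + 9 + 11 + 12).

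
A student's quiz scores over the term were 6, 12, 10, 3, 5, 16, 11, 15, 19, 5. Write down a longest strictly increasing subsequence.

Patience tails give the LIS length; then backtrack through the dp parents:
6 → extends → [6]
12 → extends → [6, 12]
10 → replaces 12 → [6, 10]
3 → replaces 6 → [3, 10]
5 → replaces 10 → [3, 5]
16 → extends → [3, 5, 16]
11 → replaces 16 → [3, 5, 11]
15 → extends → [3, 5, 11, 15]
19 → extends → [3, 5, 11, 15, 19]
5 → already a tail → [3, 5, 11, 15, 19]
Length 5; one witness is 6, 10, 11, 15, 19.

6, 10, 11, 15, 19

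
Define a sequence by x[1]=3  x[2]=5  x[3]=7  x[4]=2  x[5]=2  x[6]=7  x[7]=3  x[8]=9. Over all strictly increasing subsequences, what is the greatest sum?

24

Let S[i] be the best sum of a strictly increasing subsequence ending at i:
i:      1  2  3  4  5  6  7  8
x[i]:   3  5  7  2  2  7  3  9
S:      3  8 15  2  2 15  5 24
Maximum is 24 (e.g. 3 + 5 + 7 + 9).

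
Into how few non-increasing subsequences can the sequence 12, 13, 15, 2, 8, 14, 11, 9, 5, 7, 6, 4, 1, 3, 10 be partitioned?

4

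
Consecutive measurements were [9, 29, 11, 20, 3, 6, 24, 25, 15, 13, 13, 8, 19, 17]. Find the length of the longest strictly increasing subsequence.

Track the smallest tail for each achievable length (strict):
9 → extends → [9]
29 → extends → [9, 29]
11 → replaces 29 → [9, 11]
20 → extends → [9, 11, 20]
3 → replaces 9 → [3, 11, 20]
6 → replaces 11 → [3, 6, 20]
24 → extends → [3, 6, 20, 24]
25 → extends → [3, 6, 20, 24, 25]
15 → replaces 20 → [3, 6, 15, 24, 25]
13 → replaces 15 → [3, 6, 13, 24, 25]
13 → already a tail → [3, 6, 13, 24, 25]
8 → replaces 13 → [3, 6, 8, 24, 25]
19 → replaces 24 → [3, 6, 8, 19, 25]
17 → replaces 19 → [3, 6, 8, 17, 25]
Five tails, so the longest strictly increasing subsequence has length 5 (e.g. 9, 11, 20, 24, 25).

5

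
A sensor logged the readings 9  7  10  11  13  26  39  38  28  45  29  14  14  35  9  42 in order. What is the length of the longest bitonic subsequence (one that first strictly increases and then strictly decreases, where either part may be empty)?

inc[i] = longest strictly increasing subsequence ending at i; dec[i] = longest strictly decreasing subsequence starting at i:
i:      1  2  3  4  5  6  7  8  9 10 11 12 13 14 15 16
a[i]:   9  7 10 11 13 26 39 38 28 45 29 14 14 35  9 42
inc:    1  1  2  3  4  5  6  6  6  7  7  5  5  8  2  9
dec:    2  1  2  2  2  3  5  4  3  4  3  2  2  2  1  1
Best peak at i=7 (value 39): inc=6, dec=5, length 6+5−1 = 10.

10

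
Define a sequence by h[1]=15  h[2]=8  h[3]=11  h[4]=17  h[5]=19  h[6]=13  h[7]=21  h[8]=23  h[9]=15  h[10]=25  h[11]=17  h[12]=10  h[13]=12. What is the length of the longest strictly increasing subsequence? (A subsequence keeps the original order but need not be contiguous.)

Track the smallest tail for each achievable length (strict):
15 → extends → [15]
8 → replaces 15 → [8]
11 → extends → [8, 11]
17 → extends → [8, 11, 17]
19 → extends → [8, 11, 17, 19]
13 → replaces 17 → [8, 11, 13, 19]
21 → extends → [8, 11, 13, 19, 21]
23 → extends → [8, 11, 13, 19, 21, 23]
15 → replaces 19 → [8, 11, 13, 15, 21, 23]
25 → extends → [8, 11, 13, 15, 21, 23, 25]
17 → replaces 21 → [8, 11, 13, 15, 17, 23, 25]
10 → replaces 11 → [8, 10, 13, 15, 17, 23, 25]
12 → replaces 13 → [8, 10, 12, 15, 17, 23, 25]
Seven tails, so the longest strictly increasing subsequence has length 7 (e.g. 8, 11, 17, 19, 21, 23, 25).

7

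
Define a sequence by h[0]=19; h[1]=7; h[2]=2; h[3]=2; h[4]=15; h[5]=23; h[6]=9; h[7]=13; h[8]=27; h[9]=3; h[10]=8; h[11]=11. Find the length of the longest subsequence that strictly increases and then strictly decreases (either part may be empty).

inc[i] = longest strictly increasing subsequence ending at i; dec[i] = longest strictly decreasing subsequence starting at i:
i:      0  1  2  3  4  5  6  7  8  9 10 11
h[i]:  19  7  2  2 15 23  9 13 27  3  8 11
inc:    1  1  1  1  2  3  2  3  4  2  3  4
dec:    4  2  1  1  3  3  2  2  2  1  1  1
Best peak at i=5 (value 23): inc=3, dec=3, length 3+3−1 = 5.

5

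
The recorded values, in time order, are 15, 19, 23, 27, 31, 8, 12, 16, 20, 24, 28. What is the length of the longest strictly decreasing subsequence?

2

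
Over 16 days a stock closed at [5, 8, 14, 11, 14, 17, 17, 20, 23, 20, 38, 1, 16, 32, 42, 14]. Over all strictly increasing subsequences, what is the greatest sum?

178

Let S[i] be the best sum of a strictly increasing subsequence ending at i:
i:       1   2   3   4   5   6   7   8   9  10  11  12  13  14  15  16
a[i]:    5   8  14  11  14  17  17  20  23  20  38   1  16  32  42  14
S:       5  13  27  24  38  55  55  75  98  75 136   1  54 130 178  38
Maximum is 178 (e.g. 5 + 8 + 11 + 14 + 17 + 20 + 23 + 38 + 42).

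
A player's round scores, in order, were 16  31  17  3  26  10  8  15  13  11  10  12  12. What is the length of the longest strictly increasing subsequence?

Let dp[i] be the length of the longest such subsequence ending at index i:
i:      1  2  3  4  5  6  7  8  9 10 11 12 13
a[i]:  16 31 17  3 26 10  8 15 13 11 10 12 12
dp:     1  2  2  1  3  2  2  3  3  3  3  4  4
Maximum dp value is 4.

4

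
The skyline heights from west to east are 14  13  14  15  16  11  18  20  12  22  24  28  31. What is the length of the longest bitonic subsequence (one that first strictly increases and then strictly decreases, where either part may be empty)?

inc[i] = longest strictly increasing subsequence ending at i; dec[i] = longest strictly decreasing subsequence starting at i:
i:      1  2  3  4  5  6  7  8  9 10 11 12 13
a[i]:  14 13 14 15 16 11 18 20 12 22 24 28 31
inc:    1  1  2  3  4  1  5  6  2  7  8  9 10
dec:    3  2  2  2  2  1  2  2  1  1  1  1  1
Best peak at i=13 (value 31): inc=10, dec=1, length 10+1−1 = 10.

10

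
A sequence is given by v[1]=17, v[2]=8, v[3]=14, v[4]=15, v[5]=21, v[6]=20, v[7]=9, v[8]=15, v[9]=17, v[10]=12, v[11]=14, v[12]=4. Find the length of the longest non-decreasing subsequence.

Let dp[i] be the length of the longest such subsequence ending at index i:
i:      1  2  3  4  5  6  7  8  9 10 11 12
v[i]:  17  8 14 15 21 20  9 15 17 12 14  4
dp:     1  1  2  3  4  4  2  4  5  3  4  1
Maximum dp value is 5.

5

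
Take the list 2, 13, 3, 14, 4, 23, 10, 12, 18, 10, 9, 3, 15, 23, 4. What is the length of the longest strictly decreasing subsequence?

5

Let dp[i] be the longest strictly decreasing subsequence ending at i:
i:      1  2  3  4  5  6  7  8  9 10 11 12 13 14 15
a[i]:   2 13  3 14  4 23 10 12 18 10  9  3 15 23  4
dp:     1  1  2  1  2  1  2  2  2  3  4  5  3  1  5
Maximum is 5.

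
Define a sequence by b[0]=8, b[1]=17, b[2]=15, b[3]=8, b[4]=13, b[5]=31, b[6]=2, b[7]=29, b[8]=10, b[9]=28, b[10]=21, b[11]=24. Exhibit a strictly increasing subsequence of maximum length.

Patience tails give the LIS length; then backtrack through the dp parents:
8 → extends → [8]
17 → extends → [8, 17]
15 → replaces 17 → [8, 15]
8 → already a tail → [8, 15]
13 → replaces 15 → [8, 13]
31 → extends → [8, 13, 31]
2 → replaces 8 → [2, 13, 31]
29 → replaces 31 → [2, 13, 29]
10 → replaces 13 → [2, 10, 29]
28 → replaces 29 → [2, 10, 28]
21 → replaces 28 → [2, 10, 21]
24 → extends → [2, 10, 21, 24]
Length 4; one witness is 8, 17, 21, 24.

8, 17, 21, 24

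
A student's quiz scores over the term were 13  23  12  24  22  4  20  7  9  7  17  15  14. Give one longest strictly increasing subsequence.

Patience tails give the LIS length; then backtrack through the dp parents:
13 → extends → [13]
23 → extends → [13, 23]
12 → replaces 13 → [12, 23]
24 → extends → [12, 23, 24]
22 → replaces 23 → [12, 22, 24]
4 → replaces 12 → [4, 22, 24]
20 → replaces 22 → [4, 20, 24]
7 → replaces 20 → [4, 7, 24]
9 → replaces 24 → [4, 7, 9]
7 → already a tail → [4, 7, 9]
17 → extends → [4, 7, 9, 17]
15 → replaces 17 → [4, 7, 9, 15]
14 → replaces 15 → [4, 7, 9, 14]
Length 4; one witness is 4, 7, 9, 17.

4, 7, 9, 17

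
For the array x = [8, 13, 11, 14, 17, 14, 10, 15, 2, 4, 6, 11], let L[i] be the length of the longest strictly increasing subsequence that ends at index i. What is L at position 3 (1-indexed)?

dp[i] = 1 + max{dp[j] : j<i, x[j]<x[i]} (or 1 if no such j):
i:      1  2  3  4  5  6  7  8  9 10 11 12
x[i]:   8 13 11 14 17 14 10 15  2  4  6 11
dp:     1  2  2  3  4  3  2  4  1  2  3  4
At index 3 the value is 2.

2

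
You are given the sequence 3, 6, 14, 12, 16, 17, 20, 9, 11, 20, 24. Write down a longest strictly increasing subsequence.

Patience tails give the LIS length; then backtrack through the dp parents:
3 → extends → [3]
6 → extends → [3, 6]
14 → extends → [3, 6, 14]
12 → replaces 14 → [3, 6, 12]
16 → extends → [3, 6, 12, 16]
17 → extends → [3, 6, 12, 16, 17]
20 → extends → [3, 6, 12, 16, 17, 20]
9 → replaces 12 → [3, 6, 9, 16, 17, 20]
11 → replaces 16 → [3, 6, 9, 11, 17, 20]
20 → already a tail → [3, 6, 9, 11, 17, 20]
24 → extends → [3, 6, 9, 11, 17, 20, 24]
Length 7; one witness is 3, 6, 14, 16, 17, 20, 24.

3, 6, 14, 16, 17, 20, 24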